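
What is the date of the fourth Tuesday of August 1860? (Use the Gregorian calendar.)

August 28, 1860

August 1, 1860 is a Wednesday.
The first Tuesday is therefore August 7 (6 days later).
The fourth Tuesday is 7 + 3×7 = August 28.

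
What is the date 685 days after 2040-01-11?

+366 (one year; includes Feb 29, 2040) → Jan 11, 2041 (319 left).
Jan has 31 days: +21 → Feb 1, 2041 (298 left).
Feb has 28 days: +28 → Mar 1, 2041 (270 left).
Mar has 31 days: +31 → Apr 1, 2041 (239 left).
Apr has 30 days: +30 → May 1, 2041 (209 left).
May has 31 days: +31 → Jun 1, 2041 (178 left).
Jun has 30 days: +30 → Jul 1, 2041 (148 left).
Jul has 31 days: +31 → Aug 1, 2041 (117 left).
Aug has 31 days: +31 → Sep 1, 2041 (86 left).
Sep has 30 days: +30 → Oct 1, 2041 (56 left).
Oct has 31 days: +31 → Nov 1, 2041 (25 left).
+25 → Nov 26, 2041.

November 26, 2041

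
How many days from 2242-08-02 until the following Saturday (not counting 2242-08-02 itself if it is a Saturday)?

Aug 2, 2242 is a Tuesday.
From Tuesday to the next Saturday is 4 days.

4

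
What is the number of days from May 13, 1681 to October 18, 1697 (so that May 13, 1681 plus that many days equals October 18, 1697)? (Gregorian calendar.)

6002

May 13, 1681 → May 13, 1682: 365 days.
May 13, 1682 → May 13, 1683: 365 days.
May 13, 1683 → May 13, 1684: 366 days (Feb 29, 1684 is in that span).
May 13, 1684 → May 13, 1685: 365 days.
May 13, 1685 → May 13, 1686: 365 days.
May 13, 1686 → May 13, 1687: 365 days.
May 13, 1687 → May 13, 1688: 366 days (Feb 29, 1688 is in that span).
May 13, 1688 → May 13, 1689: 365 days.
May 13, 1689 → May 13, 1690: 365 days.
May 13, 1690 → May 13, 1691: 365 days.
May 13, 1691 → May 13, 1692: 366 days (Feb 29, 1692 is in that span).
May 13, 1692 → May 13, 1693: 365 days.
May 13, 1693 → May 13, 1694: 365 days.
May 13, 1694 → May 13, 1695: 365 days.
May 13, 1695 → May 13, 1696: 366 days (Feb 29, 1696 is in that span).
May 13, 1696 → May 13, 1697: 365 days.
May 13, 1697 → Jun 13, 1697: 31 days (May has 31).
Jun 13, 1697 → Jul 13, 1697: 30 days (June has 30).
Jul 13, 1697 → Aug 13, 1697: 31 days (July has 31).
Aug 13, 1697 → Sep 13, 1697: 31 days (August has 31).
Sep 13, 1697 → Oct 13, 1697: 30 days (September has 30).
Oct 13, 1697 → Oct 18, 1697: 5 days.
Total: 6002 days.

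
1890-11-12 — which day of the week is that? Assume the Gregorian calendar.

Doomsday rule: the anchor day for the 1800s is Friday. For year 90: 90÷12 = 7 r 6, and 6÷4 = 1, so 7+6+1 = 14.
Friday + 14 ≡ Friday — that's 1890's doomsday.
In November the doomsday date is Nov 7.
Nov 12 is 5 days after Nov 7; 5 mod 7 = 5, so Friday + 5 = Wednesday.

Wednesday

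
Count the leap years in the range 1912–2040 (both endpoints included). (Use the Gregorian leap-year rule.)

33

Multiples of 4 in [1912,2040]: 33.
Of those, multiples of 100: 1 (not leap unless ÷400).
Multiples of 400: 1.
Leap years = 33 − 1 + 1 = 33.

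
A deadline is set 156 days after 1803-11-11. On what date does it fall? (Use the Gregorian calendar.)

Nov has 30 days: +20 → Dec 1, 1803 (136 left).
Dec has 31 days: +31 → Jan 1, 1804 (105 left).
Jan has 31 days: +31 → Feb 1, 1804 (74 left).
Feb has 29 days: +29 → Mar 1, 1804 (45 left).
Mar has 31 days: +31 → Apr 1, 1804 (14 left).
+14 → Apr 15, 1804.

April 15, 1804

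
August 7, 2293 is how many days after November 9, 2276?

Nov 9, 2276 → Nov 9, 2277: 365 days.
Nov 9, 2277 → Nov 9, 2278: 365 days.
Nov 9, 2278 → Nov 9, 2279: 365 days.
Nov 9, 2279 → Nov 9, 2280: 366 days (Feb 29, 2280 is in that span).
Nov 9, 2280 → Nov 9, 2281: 365 days.
Nov 9, 2281 → Nov 9, 2282: 365 days.
Nov 9, 2282 → Nov 9, 2283: 365 days.
Nov 9, 2283 → Nov 9, 2284: 366 days (Feb 29, 2284 is in that span).
Nov 9, 2284 → Nov 9, 2285: 365 days.
Nov 9, 2285 → Nov 9, 2286: 365 days.
Nov 9, 2286 → Nov 9, 2287: 365 days.
Nov 9, 2287 → Nov 9, 2288: 366 days (Feb 29, 2288 is in that span).
Nov 9, 2288 → Nov 9, 2289: 365 days.
Nov 9, 2289 → Nov 9, 2290: 365 days.
Nov 9, 2290 → Nov 9, 2291: 365 days.
Nov 9, 2291 → Nov 9, 2292: 366 days (Feb 29, 2292 is in that span).
Nov 9, 2292 → Dec 9, 2292: 30 days (November has 30).
Dec 9, 2292 → Jan 9, 2293: 31 days (December has 31).
Jan 9, 2293 → Feb 9, 2293: 31 days (January has 31).
Feb 9, 2293 → Mar 9, 2293: 28 days (February has 28).
Mar 9, 2293 → Apr 9, 2293: 31 days (March has 31).
Apr 9, 2293 → May 9, 2293: 30 days (April has 30).
May 9, 2293 → Jun 9, 2293: 31 days (May has 31).
Jun 9, 2293 → Jul 9, 2293: 30 days (June has 30).
Jul 9, 2293 → Aug 7, 2293: 29 days.
Total: 6115 days.

6115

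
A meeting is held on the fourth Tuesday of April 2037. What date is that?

April 1, 2037 is a Wednesday.
The first Tuesday is therefore April 7 (6 days later).
The fourth Tuesday is 7 + 3×7 = April 28.

April 28, 2037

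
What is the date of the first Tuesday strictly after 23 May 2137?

May 28, 2137

May 23, 2137 is a Thursday.
From Thursday to the next Tuesday is 5 days.
May 23, 2137 + 5 = May 28, 2137.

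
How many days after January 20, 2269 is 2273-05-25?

Jan 20, 2269 → Jan 20, 2270: 365 days.
Jan 20, 2270 → Jan 20, 2271: 365 days.
Jan 20, 2271 → Jan 20, 2272: 365 days.
Jan 20, 2272 → Jan 20, 2273: 366 days (Feb 29, 2272 is in that span).
Jan 20, 2273 → Feb 20, 2273: 31 days (January has 31).
Feb 20, 2273 → Mar 20, 2273: 28 days (February has 28).
Mar 20, 2273 → Apr 20, 2273: 31 days (March has 31).
Apr 20, 2273 → May 20, 2273: 30 days (April has 30).
May 20, 2273 → May 25, 2273: 5 days.
Total: 1586 days.

1586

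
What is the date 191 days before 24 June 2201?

December 15, 2200

−24 → May 31, 2201 (end of May, 31 days; 167 left).
−31 → Apr 30, 2201 (end of Apr, 30 days; 136 left).
−30 → Mar 31, 2201 (end of Mar, 31 days; 106 left).
−31 → Feb 28, 2201 (end of Feb, 28 days; 75 left).
−28 → Jan 31, 2201 (end of Jan, 31 days; 47 left).
−31 → Dec 31, 2200 (end of Dec, 31 days; 16 left).
−16 → Dec 15, 2200.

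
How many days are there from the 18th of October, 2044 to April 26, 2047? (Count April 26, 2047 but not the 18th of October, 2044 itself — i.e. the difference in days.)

Oct 18, 2044 → Oct 18, 2045: 365 days.
Oct 18, 2045 → Oct 18, 2046: 365 days.
Oct 18, 2046 → Nov 18, 2046: 31 days (October has 31).
Nov 18, 2046 → Dec 18, 2046: 30 days (November has 30).
Dec 18, 2046 → Jan 18, 2047: 31 days (December has 31).
Jan 18, 2047 → Feb 18, 2047: 31 days (January has 31).
Feb 18, 2047 → Mar 18, 2047: 28 days (February has 28).
Mar 18, 2047 → Apr 18, 2047: 31 days (March has 31).
Apr 18, 2047 → Apr 26, 2047: 8 days.
Total: 920 days.

920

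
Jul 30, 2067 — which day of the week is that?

Doomsday rule: the anchor day for the 2000s is Tuesday. For year 67: 67÷12 = 5 r 7, and 7÷4 = 1, so 5+7+1 = 13.
Tuesday + 13 ≡ Monday — that's 2067's doomsday.
In July the doomsday date is Jul 11.
Jul 30 is 19 days after Jul 11; 19 mod 7 = 5, so Monday + 5 = Saturday.

Saturday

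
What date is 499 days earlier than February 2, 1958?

September 21, 1956

−365 (one year) → Feb 2, 1957 (134 left).
−2 → Jan 31, 1957 (end of Jan, 31 days; 132 left).
−31 → Dec 31, 1956 (end of Dec, 31 days; 101 left).
−31 → Nov 30, 1956 (end of Nov, 30 days; 70 left).
−30 → Oct 31, 1956 (end of Oct, 31 days; 40 left).
−31 → Sep 30, 1956 (end of Sep, 30 days; 9 left).
−9 → Sep 21, 1956.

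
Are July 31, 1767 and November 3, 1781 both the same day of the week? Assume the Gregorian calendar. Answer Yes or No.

No

From Jul 31, 1767 to Nov 3, 1781 is 5209 days.
5209 mod 7 = 1, so they are different weekdays.
(Jul 31, 1767 is a Friday; Nov 3, 1781 is a Saturday.)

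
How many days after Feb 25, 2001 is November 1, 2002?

614

Feb 25, 2001 → Feb 25, 2002: 365 days.
Feb 25, 2002 → Mar 25, 2002: 28 days (February has 28).
Mar 25, 2002 → Apr 25, 2002: 31 days (March has 31).
Apr 25, 2002 → May 25, 2002: 30 days (April has 30).
May 25, 2002 → Jun 25, 2002: 31 days (May has 31).
Jun 25, 2002 → Jul 25, 2002: 30 days (June has 30).
Jul 25, 2002 → Aug 25, 2002: 31 days (July has 31).
Aug 25, 2002 → Sep 25, 2002: 31 days (August has 31).
Sep 25, 2002 → Oct 25, 2002: 30 days (September has 30).
Oct 25, 2002 → Nov 1, 2002: 7 days.
Total: 614 days.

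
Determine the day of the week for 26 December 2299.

Doomsday rule: the anchor day for the 2200s is Friday. For year 99: 99÷12 = 8 r 3, and 3÷4 = 0, so 8+3+0 = 11.
Friday + 11 ≡ Tuesday — that's 2299's doomsday.
In December the doomsday date is Dec 12.
Dec 26 is 14 days after Dec 12; 14 mod 7 = 0, so Tuesday + 0 = Tuesday.

Tuesday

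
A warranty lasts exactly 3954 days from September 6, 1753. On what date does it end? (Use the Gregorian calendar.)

July 4, 1764

+365 (one year) → Sep 6, 1754 (3589 left).
+365 (one year) → Sep 6, 1755 (3224 left).
+366 (one year; includes Feb 29, 1756) → Sep 6, 1756 (2858 left).
+365 (one year) → Sep 6, 1757 (2493 left).
+365 (one year) → Sep 6, 1758 (2128 left).
+365 (one year) → Sep 6, 1759 (1763 left).
+366 (one year; includes Feb 29, 1760) → Sep 6, 1760 (1397 left).
+365 (one year) → Sep 6, 1761 (1032 left).
+365 (one year) → Sep 6, 1762 (667 left).
+365 (one year) → Sep 6, 1763 (302 left).
Sep has 30 days: +25 → Oct 1, 1763 (277 left).
Oct has 31 days: +31 → Nov 1, 1763 (246 left).
Nov has 30 days: +30 → Dec 1, 1763 (216 left).
Dec has 31 days: +31 → Jan 1, 1764 (185 left).
Jan has 31 days: +31 → Feb 1, 1764 (154 left).
Feb has 29 days: +29 → Mar 1, 1764 (125 left).
Mar has 31 days: +31 → Apr 1, 1764 (94 left).
Apr has 30 days: +30 → May 1, 1764 (64 left).
May has 31 days: +31 → Jun 1, 1764 (33 left).
Jun has 30 days: +30 → Jul 1, 1764 (3 left).
+3 → Jul 4, 1764.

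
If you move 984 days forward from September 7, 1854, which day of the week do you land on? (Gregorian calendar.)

Sep 7, 1854 is a Thursday.
984 mod 7 = 4, so 984 days after a Thursday is Thursday + 4 = Monday.

Monday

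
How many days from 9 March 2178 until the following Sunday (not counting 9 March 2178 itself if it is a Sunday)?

Mar 9, 2178 is a Monday.
From Monday to the next Sunday is 6 days.

6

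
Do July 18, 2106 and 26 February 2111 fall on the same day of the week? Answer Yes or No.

No

From Jul 18, 2106 to Feb 26, 2111 is 1684 days.
1684 mod 7 = 4, so they are different weekdays.
(Jul 18, 2106 is a Sunday; Feb 26, 2111 is a Thursday.)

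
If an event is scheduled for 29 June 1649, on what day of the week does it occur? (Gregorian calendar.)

Doomsday rule: the anchor day for the 1600s is Tuesday. For year 49: 49÷12 = 4 r 1, and 1÷4 = 0, so 4+1+0 = 5.
Tuesday + 5 ≡ Sunday — that's 1649's doomsday.
In June the doomsday date is Jun 6.
Jun 29 is 23 days after Jun 6; 23 mod 7 = 2, so Sunday + 2 = Tuesday.

Tuesday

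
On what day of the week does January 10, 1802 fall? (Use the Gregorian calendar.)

Sunday

Doomsday rule: the anchor day for the 1800s is Friday. For year 02: 2÷12 = 0 r 2, and 2÷4 = 0, so 0+2+0 = 2.
Friday + 2 ≡ Sunday — that's 1802's doomsday.
In January the doomsday date is Jan 3 (1802 is not a leap year).
Jan 10 is 7 days after Jan 3; 7 mod 7 = 0, so Sunday + 0 = Sunday.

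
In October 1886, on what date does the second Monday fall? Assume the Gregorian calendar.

October 1, 1886 is a Friday.
The first Monday is therefore October 4 (3 days later).
The second Monday is 4 + 1×7 = October 11.

October 11, 1886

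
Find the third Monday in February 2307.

February 18, 2307

February 1, 2307 is a Friday.
The first Monday is therefore February 4 (3 days later).
The third Monday is 4 + 2×7 = February 18.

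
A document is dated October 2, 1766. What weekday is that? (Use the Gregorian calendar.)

Doomsday rule: the anchor day for the 1700s is Sunday. For year 66: 66÷12 = 5 r 6, and 6÷4 = 1, so 5+6+1 = 12.
Sunday + 12 ≡ Friday — that's 1766's doomsday.
In October the doomsday date is Oct 10.
Oct 2 is 8 days before Oct 10; 8 mod 7 = 1, so Friday − 1 = Thursday.

Thursday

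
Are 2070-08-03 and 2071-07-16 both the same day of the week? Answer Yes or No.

From Aug 3, 2070 to Jul 16, 2071 is 347 days.
347 mod 7 = 4, so they are different weekdays.
(Aug 3, 2070 is a Sunday; Jul 16, 2071 is a Thursday.)

No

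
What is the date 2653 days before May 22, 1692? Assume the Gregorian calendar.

−366 (one year; includes Feb 29, 1692) → May 22, 1691 (2287 left).
−365 (one year) → May 22, 1690 (1922 left).
−365 (one year) → May 22, 1689 (1557 left).
−365 (one year) → May 22, 1688 (1192 left).
−366 (one year; includes Feb 29, 1688) → May 22, 1687 (826 left).
−365 (one year) → May 22, 1686 (461 left).
−365 (one year) → May 22, 1685 (96 left).
−22 → Apr 30, 1685 (end of Apr, 30 days; 74 left).
−30 → Mar 31, 1685 (end of Mar, 31 days; 44 left).
−31 → Feb 28, 1685 (end of Feb, 28 days; 13 left).
−13 → Feb 15, 1685.

February 15, 1685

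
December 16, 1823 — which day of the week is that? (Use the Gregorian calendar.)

Doomsday rule: the anchor day for the 1800s is Friday. For year 23: 23÷12 = 1 r 11, and 11÷4 = 2, so 1+11+2 = 14.
Friday + 14 ≡ Friday — that's 1823's doomsday.
In December the doomsday date is Dec 12.
Dec 16 is 4 days after Dec 12; 4 mod 7 = 4, so Friday + 4 = Tuesday.

Tuesday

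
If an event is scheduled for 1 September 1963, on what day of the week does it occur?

Doomsday rule: the anchor day for the 1900s is Wednesday. For year 63: 63÷12 = 5 r 3, and 3÷4 = 0, so 5+3+0 = 8.
Wednesday + 8 ≡ Thursday — that's 1963's doomsday.
In September the doomsday date is Sep 5.
Sep 1 is 4 days before Sep 5; 4 mod 7 = 4, so Thursday − 4 = Sunday.

Sunday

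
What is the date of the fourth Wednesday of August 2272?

August 28, 2272

August 1, 2272 is a Thursday.
The first Wednesday is therefore August 7 (6 days later).
The fourth Wednesday is 7 + 3×7 = August 28.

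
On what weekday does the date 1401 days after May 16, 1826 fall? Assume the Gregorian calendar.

Wednesday

May 16, 1826 is a Tuesday.
1401 mod 7 = 1, so 1401 days after a Tuesday is Tuesday + 1 = Wednesday.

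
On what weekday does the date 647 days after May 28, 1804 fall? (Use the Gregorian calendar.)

First find the weekday of May 28, 1804. Doomsday rule: the anchor day for the 1800s is Friday. For year 04: 4÷12 = 0 r 4, and 4÷4 = 1, so 0+4+1 = 5.
Friday + 5 ≡ Wednesday — that's 1804's doomsday.
In May the doomsday date is May 9.
May 28 is 19 days after May 9; 19 mod 7 = 5, so Wednesday + 5 = Monday.
647 mod 7 = 3, so 647 days after a Monday is Monday + 3 = Thursday.

Thursday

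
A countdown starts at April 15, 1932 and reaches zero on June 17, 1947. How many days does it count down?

5541

Apr 15, 1932 → Apr 15, 1933: 365 days.
Apr 15, 1933 → Apr 15, 1934: 365 days.
Apr 15, 1934 → Apr 15, 1935: 365 days.
Apr 15, 1935 → Apr 15, 1936: 366 days (Feb 29, 1936 is in that span).
Apr 15, 1936 → Apr 15, 1937: 365 days.
Apr 15, 1937 → Apr 15, 1938: 365 days.
Apr 15, 1938 → Apr 15, 1939: 365 days.
Apr 15, 1939 → Apr 15, 1940: 366 days (Feb 29, 1940 is in that span).
Apr 15, 1940 → Apr 15, 1941: 365 days.
Apr 15, 1941 → Apr 15, 1942: 365 days.
Apr 15, 1942 → Apr 15, 1943: 365 days.
Apr 15, 1943 → Apr 15, 1944: 366 days (Feb 29, 1944 is in that span).
Apr 15, 1944 → Apr 15, 1945: 365 days.
Apr 15, 1945 → Apr 15, 1946: 365 days.
Apr 15, 1946 → Apr 15, 1947: 365 days.
Apr 15, 1947 → May 15, 1947: 30 days (April has 30).
May 15, 1947 → Jun 15, 1947: 31 days (May has 31).
Jun 15, 1947 → Jun 17, 1947: 2 days.
Total: 5541 days.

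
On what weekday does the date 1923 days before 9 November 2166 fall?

Nov 9, 2166 is a Sunday.
1923 mod 7 = 5, so 1923 days before a Sunday is Sunday − 5 = Tuesday.

Tuesday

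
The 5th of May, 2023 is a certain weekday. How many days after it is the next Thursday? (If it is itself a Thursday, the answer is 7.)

6

May 5, 2023 is a Friday.
From Friday to the next Thursday is 6 days.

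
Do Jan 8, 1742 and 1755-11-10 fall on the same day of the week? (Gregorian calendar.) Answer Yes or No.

From Jan 8, 1742 to Nov 10, 1755 is 5054 days.
5054 mod 7 = 0, so they are the same weekday.
(Jan 8, 1742 is a Monday; Nov 10, 1755 is a Monday.)

Yes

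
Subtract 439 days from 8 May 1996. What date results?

−366 (one year; includes Feb 29, 1996) → May 8, 1995 (73 left).
−8 → Apr 30, 1995 (end of Apr, 30 days; 65 left).
−30 → Mar 31, 1995 (end of Mar, 31 days; 35 left).
−31 → Feb 28, 1995 (end of Feb, 28 days; 4 left).
−4 → Feb 24, 1995.

February 24, 1995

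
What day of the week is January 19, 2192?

Thursday

Doomsday rule: the anchor day for the 2100s is Sunday. For year 92: 92÷12 = 7 r 8, and 8÷4 = 2, so 7+8+2 = 17.
Sunday + 17 ≡ Wednesday — that's 2192's doomsday.
In January the doomsday date is Jan 4 (2192 is a leap year (divisible by 4)).
Jan 19 is 15 days after Jan 4; 15 mod 7 = 1, so Wednesday + 1 = Thursday.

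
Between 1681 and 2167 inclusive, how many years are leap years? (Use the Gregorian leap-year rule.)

117

Multiples of 4 in [1681,2167]: 121.
Of those, multiples of 100: 5 (not leap unless ÷400).
Multiples of 400: 1.
Leap years = 121 − 5 + 1 = 117.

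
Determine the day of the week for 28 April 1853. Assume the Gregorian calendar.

Thursday

Doomsday rule: the anchor day for the 1800s is Friday. For year 53: 53÷12 = 4 r 5, and 5÷4 = 1, so 4+5+1 = 10.
Friday + 10 ≡ Monday — that's 1853's doomsday.
In April the doomsday date is Apr 4.
Apr 28 is 24 days after Apr 4; 24 mod 7 = 3, so Monday + 3 = Thursday.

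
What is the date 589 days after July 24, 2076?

March 5, 2078

+365 (one year) → Jul 24, 2077 (224 left).
Jul has 31 days: +8 → Aug 1, 2077 (216 left).
Aug has 31 days: +31 → Sep 1, 2077 (185 left).
Sep has 30 days: +30 → Oct 1, 2077 (155 left).
Oct has 31 days: +31 → Nov 1, 2077 (124 left).
Nov has 30 days: +30 → Dec 1, 2077 (94 left).
Dec has 31 days: +31 → Jan 1, 2078 (63 left).
Jan has 31 days: +31 → Feb 1, 2078 (32 left).
Feb has 28 days: +28 → Mar 1, 2078 (4 left).
+4 → Mar 5, 2078.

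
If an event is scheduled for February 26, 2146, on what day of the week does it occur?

Doomsday rule: the anchor day for the 2100s is Sunday. For year 46: 46÷12 = 3 r 10, and 10÷4 = 2, so 3+10+2 = 15.
Sunday + 15 ≡ Monday — that's 2146's doomsday.
In February the doomsday date is Feb 28 (2146 is not a leap year).
Feb 26 is 2 days before Feb 28; 2 mod 7 = 2, so Monday − 2 = Saturday.

Saturday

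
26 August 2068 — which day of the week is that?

Sunday

Doomsday rule: the anchor day for the 2000s is Tuesday. For year 68: 68÷12 = 5 r 8, and 8÷4 = 2, so 5+8+2 = 15.
Tuesday + 15 ≡ Wednesday — that's 2068's doomsday.
In August the doomsday date is Aug 8.
Aug 26 is 18 days after Aug 8; 18 mod 7 = 4, so Wednesday + 4 = Sunday.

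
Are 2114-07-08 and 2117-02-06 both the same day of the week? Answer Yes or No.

No

From Jul 8, 2114 to Feb 6, 2117 is 944 days.
944 mod 7 = 6, so they are different weekdays.
(Jul 8, 2114 is a Sunday; Feb 6, 2117 is a Saturday.)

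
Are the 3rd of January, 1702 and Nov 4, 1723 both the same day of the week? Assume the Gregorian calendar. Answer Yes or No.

From Jan 3, 1702 to Nov 4, 1723 is 7975 days.
7975 mod 7 = 2, so they are different weekdays.
(Jan 3, 1702 is a Tuesday; Nov 4, 1723 is a Thursday.)

No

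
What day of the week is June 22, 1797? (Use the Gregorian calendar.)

Doomsday rule: the anchor day for the 1700s is Sunday. For year 97: 97÷12 = 8 r 1, and 1÷4 = 0, so 8+1+0 = 9.
Sunday + 9 ≡ Tuesday — that's 1797's doomsday.
In June the doomsday date is Jun 6.
Jun 22 is 16 days after Jun 6; 16 mod 7 = 2, so Tuesday + 2 = Thursday.

Thursday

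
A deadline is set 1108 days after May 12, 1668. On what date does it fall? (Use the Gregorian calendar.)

May 25, 1671

+365 (one year) → May 12, 1669 (743 left).
+365 (one year) → May 12, 1670 (378 left).
May has 31 days: +20 → Jun 1, 1670 (358 left).
Jun has 30 days: +30 → Jul 1, 1670 (328 left).
Jul has 31 days: +31 → Aug 1, 1670 (297 left).
Aug has 31 days: +31 → Sep 1, 1670 (266 left).
Sep has 30 days: +30 → Oct 1, 1670 (236 left).
Oct has 31 days: +31 → Nov 1, 1670 (205 left).
Nov has 30 days: +30 → Dec 1, 1670 (175 left).
Dec has 31 days: +31 → Jan 1, 1671 (144 left).
Jan has 31 days: +31 → Feb 1, 1671 (113 left).
Feb has 28 days: +28 → Mar 1, 1671 (85 left).
Mar has 31 days: +31 → Apr 1, 1671 (54 left).
Apr has 30 days: +30 → May 1, 1671 (24 left).
+24 → May 25, 1671.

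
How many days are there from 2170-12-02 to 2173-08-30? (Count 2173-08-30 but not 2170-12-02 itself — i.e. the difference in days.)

1002

Dec 2, 2170 → Dec 2, 2171: 365 days.
Dec 2, 2171 → Dec 2, 2172: 366 days (Feb 29, 2172 is in that span).
Dec 2, 2172 → Jan 2, 2173: 31 days (December has 31).
Jan 2, 2173 → Feb 2, 2173: 31 days (January has 31).
Feb 2, 2173 → Mar 2, 2173: 28 days (February has 28).
Mar 2, 2173 → Apr 2, 2173: 31 days (March has 31).
Apr 2, 2173 → May 2, 2173: 30 days (April has 30).
May 2, 2173 → Jun 2, 2173: 31 days (May has 31).
Jun 2, 2173 → Jul 2, 2173: 30 days (June has 30).
Jul 2, 2173 → Aug 2, 2173: 31 days (July has 31).
Aug 2, 2173 → Aug 30, 2173: 28 days.
Total: 1002 days.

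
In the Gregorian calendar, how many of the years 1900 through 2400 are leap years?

Multiples of 4 in [1900,2400]: 126.
Of those, multiples of 100: 6 (not leap unless ÷400).
Multiples of 400: 2.
Leap years = 126 − 6 + 2 = 122.

122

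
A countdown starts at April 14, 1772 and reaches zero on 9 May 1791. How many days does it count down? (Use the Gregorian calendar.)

Apr 14, 1772 → Apr 14, 1773: 365 days.
Apr 14, 1773 → Apr 14, 1774: 365 days.
Apr 14, 1774 → Apr 14, 1775: 365 days.
Apr 14, 1775 → Apr 14, 1776: 366 days (Feb 29, 1776 is in that span).
Apr 14, 1776 → Apr 14, 1777: 365 days.
Apr 14, 1777 → Apr 14, 1778: 365 days.
Apr 14, 1778 → Apr 14, 1779: 365 days.
Apr 14, 1779 → Apr 14, 1780: 366 days (Feb 29, 1780 is in that span).
Apr 14, 1780 → Apr 14, 1781: 365 days.
Apr 14, 1781 → Apr 14, 1782: 365 days.
Apr 14, 1782 → Apr 14, 1783: 365 days.
Apr 14, 1783 → Apr 14, 1784: 366 days (Feb 29, 1784 is in that span).
Apr 14, 1784 → Apr 14, 1785: 365 days.
Apr 14, 1785 → Apr 14, 1786: 365 days.
Apr 14, 1786 → Apr 14, 1787: 365 days.
Apr 14, 1787 → Apr 14, 1788: 366 days (Feb 29, 1788 is in that span).
Apr 14, 1788 → Apr 14, 1789: 365 days.
Apr 14, 1789 → Apr 14, 1790: 365 days.
Apr 14, 1790 → May 14, 1790: 30 days (April has 30).
May 14, 1790 → Jun 14, 1790: 31 days (May has 31).
Jun 14, 1790 → Jul 14, 1790: 30 days (June has 30).
Jul 14, 1790 → Aug 14, 1790: 31 days (July has 31).
Aug 14, 1790 → Sep 14, 1790: 31 days (August has 31).
Sep 14, 1790 → Oct 14, 1790: 30 days (September has 30).
Oct 14, 1790 → Nov 14, 1790: 31 days (October has 31).
Nov 14, 1790 → Dec 14, 1790: 30 days (November has 30).
Dec 14, 1790 → Jan 14, 1791: 31 days (December has 31).
Jan 14, 1791 → Feb 14, 1791: 31 days (January has 31).
Feb 14, 1791 → Mar 14, 1791: 28 days (February has 28).
Mar 14, 1791 → Apr 14, 1791: 31 days (March has 31).
Apr 14, 1791 → May 9, 1791: 25 days.
Total: 6964 days.

6964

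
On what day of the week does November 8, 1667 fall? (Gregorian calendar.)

Tuesday

Doomsday rule: the anchor day for the 1600s is Tuesday. For year 67: 67÷12 = 5 r 7, and 7÷4 = 1, so 5+7+1 = 13.
Tuesday + 13 ≡ Monday — that's 1667's doomsday.
In November the doomsday date is Nov 7.
Nov 8 is 1 day after Nov 7; 1 mod 7 = 1, so Monday + 1 = Tuesday.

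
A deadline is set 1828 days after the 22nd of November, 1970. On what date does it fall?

November 24, 1975

+365 (one year) → Nov 22, 1971 (1463 left).
+366 (one year; includes Feb 29, 1972) → Nov 22, 1972 (1097 left).
+365 (one year) → Nov 22, 1973 (732 left).
+365 (one year) → Nov 22, 1974 (367 left).
Nov has 30 days: +9 → Dec 1, 1974 (358 left).
Dec has 31 days: +31 → Jan 1, 1975 (327 left).
Jan has 31 days: +31 → Feb 1, 1975 (296 left).
Feb has 28 days: +28 → Mar 1, 1975 (268 left).
Mar has 31 days: +31 → Apr 1, 1975 (237 left).
Apr has 30 days: +30 → May 1, 1975 (207 left).
May has 31 days: +31 → Jun 1, 1975 (176 left).
Jun has 30 days: +30 → Jul 1, 1975 (146 left).
Jul has 31 days: +31 → Aug 1, 1975 (115 left).
Aug has 31 days: +31 → Sep 1, 1975 (84 left).
Sep has 30 days: +30 → Oct 1, 1975 (54 left).
Oct has 31 days: +31 → Nov 1, 1975 (23 left).
+23 → Nov 24, 1975.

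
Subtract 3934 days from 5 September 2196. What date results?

November 28, 2185

−366 (one year; includes Feb 29, 2196) → Sep 5, 2195 (3568 left).
−365 (one year) → Sep 5, 2194 (3203 left).
−365 (one year) → Sep 5, 2193 (2838 left).
−365 (one year) → Sep 5, 2192 (2473 left).
−366 (one year; includes Feb 29, 2192) → Sep 5, 2191 (2107 left).
−365 (one year) → Sep 5, 2190 (1742 left).
−365 (one year) → Sep 5, 2189 (1377 left).
−365 (one year) → Sep 5, 2188 (1012 left).
−366 (one year; includes Feb 29, 2188) → Sep 5, 2187 (646 left).
−365 (one year) → Sep 5, 2186 (281 left).
−5 → Aug 31, 2186 (end of Aug, 31 days; 276 left).
−31 → Jul 31, 2186 (end of Jul, 31 days; 245 left).
−31 → Jun 30, 2186 (end of Jun, 30 days; 214 left).
−30 → May 31, 2186 (end of May, 31 days; 184 left).
−31 → Apr 30, 2186 (end of Apr, 30 days; 153 left).
−30 → Mar 31, 2186 (end of Mar, 31 days; 123 left).
−31 → Feb 28, 2186 (end of Feb, 28 days; 92 left).
−28 → Jan 31, 2186 (end of Jan, 31 days; 64 left).
−31 → Dec 31, 2185 (end of Dec, 31 days; 33 left).
−31 → Nov 30, 2185 (end of Nov, 30 days; 2 left).
−2 → Nov 28, 2185.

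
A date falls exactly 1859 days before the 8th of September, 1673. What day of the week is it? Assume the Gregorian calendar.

First find the weekday of Sep 8, 1673. Doomsday rule: the anchor day for the 1600s is Tuesday. For year 73: 73÷12 = 6 r 1, and 1÷4 = 0, so 6+1+0 = 7.
Tuesday + 7 ≡ Tuesday — that's 1673's doomsday.
In September the doomsday date is Sep 5.
Sep 8 is 3 days after Sep 5; 3 mod 7 = 3, so Tuesday + 3 = Friday.
1859 mod 7 = 4, so 1859 days before a Friday is Friday − 4 = Monday.

Monday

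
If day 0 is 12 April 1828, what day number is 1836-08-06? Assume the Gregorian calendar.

3038

Apr 12, 1828 → Apr 12, 1829: 365 days.
Apr 12, 1829 → Apr 12, 1830: 365 days.
Apr 12, 1830 → Apr 12, 1831: 365 days.
Apr 12, 1831 → Apr 12, 1832: 366 days (Feb 29, 1832 is in that span).
Apr 12, 1832 → Apr 12, 1833: 365 days.
Apr 12, 1833 → Apr 12, 1834: 365 days.
Apr 12, 1834 → Apr 12, 1835: 365 days.
Apr 12, 1835 → Apr 12, 1836: 366 days (Feb 29, 1836 is in that span).
Apr 12, 1836 → May 12, 1836: 30 days (April has 30).
May 12, 1836 → Jun 12, 1836: 31 days (May has 31).
Jun 12, 1836 → Jul 12, 1836: 30 days (June has 30).
Jul 12, 1836 → Aug 6, 1836: 25 days.
Total: 3038 days.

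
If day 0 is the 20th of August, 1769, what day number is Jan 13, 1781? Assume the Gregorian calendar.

Aug 20, 1769 → Aug 20, 1770: 365 days.
Aug 20, 1770 → Aug 20, 1771: 365 days.
Aug 20, 1771 → Aug 20, 1772: 366 days (Feb 29, 1772 is in that span).
Aug 20, 1772 → Aug 20, 1773: 365 days.
Aug 20, 1773 → Aug 20, 1774: 365 days.
Aug 20, 1774 → Aug 20, 1775: 365 days.
Aug 20, 1775 → Aug 20, 1776: 366 days (Feb 29, 1776 is in that span).
Aug 20, 1776 → Aug 20, 1777: 365 days.
Aug 20, 1777 → Aug 20, 1778: 365 days.
Aug 20, 1778 → Aug 20, 1779: 365 days.
Aug 20, 1779 → Aug 20, 1780: 366 days (Feb 29, 1780 is in that span).
Aug 20, 1780 → Sep 20, 1780: 31 days (August has 31).
Sep 20, 1780 → Oct 20, 1780: 30 days (September has 30).
Oct 20, 1780 → Nov 20, 1780: 31 days (October has 31).
Nov 20, 1780 → Dec 20, 1780: 30 days (November has 30).
Dec 20, 1780 → Jan 13, 1781: 24 days.
Total: 4164 days.

4164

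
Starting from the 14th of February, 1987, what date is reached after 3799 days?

+365 (one year) → Feb 14, 1988 (3434 left).
+366 (one year; includes Feb 29, 1988) → Feb 14, 1989 (3068 left).
+365 (one year) → Feb 14, 1990 (2703 left).
+365 (one year) → Feb 14, 1991 (2338 left).
+365 (one year) → Feb 14, 1992 (1973 left).
+366 (one year; includes Feb 29, 1992) → Feb 14, 1993 (1607 left).
+365 (one year) → Feb 14, 1994 (1242 left).
+365 (one year) → Feb 14, 1995 (877 left).
+365 (one year) → Feb 14, 1996 (512 left).
+366 (one year; includes Feb 29, 1996) → Feb 14, 1997 (146 left).
Feb has 28 days: +15 → Mar 1, 1997 (131 left).
Mar has 31 days: +31 → Apr 1, 1997 (100 left).
Apr has 30 days: +30 → May 1, 1997 (70 left).
May has 31 days: +31 → Jun 1, 1997 (39 left).
Jun has 30 days: +30 → Jul 1, 1997 (9 left).
+9 → Jul 10, 1997.

July 10, 1997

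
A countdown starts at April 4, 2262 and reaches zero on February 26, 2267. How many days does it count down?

1789

Apr 4, 2262 → Apr 4, 2263: 365 days.
Apr 4, 2263 → Apr 4, 2264: 366 days (Feb 29, 2264 is in that span).
Apr 4, 2264 → Apr 4, 2265: 365 days.
Apr 4, 2265 → Apr 4, 2266: 365 days.
Apr 4, 2266 → May 4, 2266: 30 days (April has 30).
May 4, 2266 → Jun 4, 2266: 31 days (May has 31).
Jun 4, 2266 → Jul 4, 2266: 30 days (June has 30).
Jul 4, 2266 → Aug 4, 2266: 31 days (July has 31).
Aug 4, 2266 → Sep 4, 2266: 31 days (August has 31).
Sep 4, 2266 → Oct 4, 2266: 30 days (September has 30).
Oct 4, 2266 → Nov 4, 2266: 31 days (October has 31).
Nov 4, 2266 → Dec 4, 2266: 30 days (November has 30).
Dec 4, 2266 → Jan 4, 2267: 31 days (December has 31).
Jan 4, 2267 → Feb 4, 2267: 31 days (January has 31).
Feb 4, 2267 → Feb 26, 2267: 22 days.
Total: 1789 days.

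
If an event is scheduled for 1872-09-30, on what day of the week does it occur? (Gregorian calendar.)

Doomsday rule: the anchor day for the 1800s is Friday. For year 72: 72÷12 = 6 r 0, and 0÷4 = 0, so 6+0+0 = 6.
Friday + 6 ≡ Thursday — that's 1872's doomsday.
In September the doomsday date is Sep 5.
Sep 30 is 25 days after Sep 5; 25 mod 7 = 4, so Thursday + 4 = Monday.

Monday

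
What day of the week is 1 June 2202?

Tuesday

Doomsday rule: the anchor day for the 2200s is Friday. For year 02: 2÷12 = 0 r 2, and 2÷4 = 0, so 0+2+0 = 2.
Friday + 2 ≡ Sunday — that's 2202's doomsday.
In June the doomsday date is Jun 6.
Jun 1 is 5 days before Jun 6; 5 mod 7 = 5, so Sunday − 5 = Tuesday.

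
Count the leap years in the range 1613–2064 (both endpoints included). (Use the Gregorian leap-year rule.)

110

Multiples of 4 in [1613,2064]: 113.
Of those, multiples of 100: 4 (not leap unless ÷400).
Multiples of 400: 1.
Leap years = 113 − 4 + 1 = 110.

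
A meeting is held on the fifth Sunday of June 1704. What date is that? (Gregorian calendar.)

June 29, 1704

June 1, 1704 is a Sunday.
The first Sunday is therefore June 1 (same day).
The fifth Sunday is 1 + 4×7 = June 29.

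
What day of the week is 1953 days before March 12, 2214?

Saturday

Mar 12, 2214 is a Saturday.
1953 mod 7 = 0, so 1953 days before a Saturday is Saturday − 0 = Saturday.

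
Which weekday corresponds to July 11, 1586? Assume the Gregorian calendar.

Doomsday rule: the anchor day for the 1500s is Wednesday. For year 86: 86÷12 = 7 r 2, and 2÷4 = 0, so 7+2+0 = 9.
Wednesday + 9 ≡ Friday — that's 1586's doomsday.
In July the doomsday date is Jul 11.
Jul 11 is the doomsday itself: Friday.

Friday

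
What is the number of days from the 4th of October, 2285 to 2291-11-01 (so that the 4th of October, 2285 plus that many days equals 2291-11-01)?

Oct 4, 2285 → Oct 4, 2286: 365 days.
Oct 4, 2286 → Oct 4, 2287: 365 days.
Oct 4, 2287 → Oct 4, 2288: 366 days (Feb 29, 2288 is in that span).
Oct 4, 2288 → Oct 4, 2289: 365 days.
Oct 4, 2289 → Oct 4, 2290: 365 days.
Oct 4, 2290 → Nov 4, 2290: 31 days (October has 31).
Nov 4, 2290 → Dec 4, 2290: 30 days (November has 30).
Dec 4, 2290 → Jan 4, 2291: 31 days (December has 31).
Jan 4, 2291 → Feb 4, 2291: 31 days (January has 31).
Feb 4, 2291 → Mar 4, 2291: 28 days (February has 28).
Mar 4, 2291 → Apr 4, 2291: 31 days (March has 31).
Apr 4, 2291 → May 4, 2291: 30 days (April has 30).
May 4, 2291 → Jun 4, 2291: 31 days (May has 31).
Jun 4, 2291 → Jul 4, 2291: 30 days (June has 30).
Jul 4, 2291 → Aug 4, 2291: 31 days (July has 31).
Aug 4, 2291 → Sep 4, 2291: 31 days (August has 31).
Sep 4, 2291 → Oct 4, 2291: 30 days (September has 30).
Oct 4, 2291 → Nov 1, 2291: 28 days.
Total: 2219 days.

2219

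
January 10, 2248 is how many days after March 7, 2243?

Mar 7, 2243 → Mar 7, 2244: 366 days (Feb 29, 2244 is in that span).
Mar 7, 2244 → Mar 7, 2245: 365 days.
Mar 7, 2245 → Mar 7, 2246: 365 days.
Mar 7, 2246 → Mar 7, 2247: 365 days.
Mar 7, 2247 → Apr 7, 2247: 31 days (March has 31).
Apr 7, 2247 → May 7, 2247: 30 days (April has 30).
May 7, 2247 → Jun 7, 2247: 31 days (May has 31).
Jun 7, 2247 → Jul 7, 2247: 30 days (June has 30).
Jul 7, 2247 → Aug 7, 2247: 31 days (July has 31).
Aug 7, 2247 → Sep 7, 2247: 31 days (August has 31).
Sep 7, 2247 → Oct 7, 2247: 30 days (September has 30).
Oct 7, 2247 → Nov 7, 2247: 31 days (October has 31).
Nov 7, 2247 → Dec 7, 2247: 30 days (November has 30).
Dec 7, 2247 → Jan 7, 2248: 31 days (December has 31).
Jan 7, 2248 → Jan 10, 2248: 3 days.
Total: 1770 days.

1770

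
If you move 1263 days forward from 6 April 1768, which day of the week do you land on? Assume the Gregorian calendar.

First find the weekday of Apr 6, 1768. Doomsday rule: the anchor day for the 1700s is Sunday. For year 68: 68÷12 = 5 r 8, and 8÷4 = 2, so 5+8+2 = 15.
Sunday + 15 ≡ Monday — that's 1768's doomsday.
In April the doomsday date is Apr 4.
Apr 6 is 2 days after Apr 4; 2 mod 7 = 2, so Monday + 2 = Wednesday.
1263 mod 7 = 3, so 1263 days after a Wednesday is Wednesday + 3 = Saturday.

Saturday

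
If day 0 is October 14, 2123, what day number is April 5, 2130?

Oct 14, 2123 → Oct 14, 2124: 366 days (Feb 29, 2124 is in that span).
Oct 14, 2124 → Oct 14, 2125: 365 days.
Oct 14, 2125 → Oct 14, 2126: 365 days.
Oct 14, 2126 → Oct 14, 2127: 365 days.
Oct 14, 2127 → Oct 14, 2128: 366 days (Feb 29, 2128 is in that span).
Oct 14, 2128 → Oct 14, 2129: 365 days.
Oct 14, 2129 → Nov 14, 2129: 31 days (October has 31).
Nov 14, 2129 → Dec 14, 2129: 30 days (November has 30).
Dec 14, 2129 → Jan 14, 2130: 31 days (December has 31).
Jan 14, 2130 → Feb 14, 2130: 31 days (January has 31).
Feb 14, 2130 → Mar 14, 2130: 28 days (February has 28).
Mar 14, 2130 → Apr 5, 2130: 22 days.
Total: 2365 days.

2365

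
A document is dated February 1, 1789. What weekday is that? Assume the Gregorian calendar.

Sunday

Doomsday rule: the anchor day for the 1700s is Sunday. For year 89: 89÷12 = 7 r 5, and 5÷4 = 1, so 7+5+1 = 13.
Sunday + 13 ≡ Saturday — that's 1789's doomsday.
In February the doomsday date is Feb 28 (1789 is not a leap year).
Feb 1 is 27 days before Feb 28; 27 mod 7 = 6, so Saturday − 6 = Sunday.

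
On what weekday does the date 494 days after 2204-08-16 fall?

Monday

Aug 16, 2204 is a Thursday.
494 mod 7 = 4, so 494 days after a Thursday is Thursday + 4 = Monday.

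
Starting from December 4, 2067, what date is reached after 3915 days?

+366 (one year; includes Feb 29, 2068) → Dec 4, 2068 (3549 left).
+365 (one year) → Dec 4, 2069 (3184 left).
+365 (one year) → Dec 4, 2070 (2819 left).
+365 (one year) → Dec 4, 2071 (2454 left).
+366 (one year; includes Feb 29, 2072) → Dec 4, 2072 (2088 left).
+365 (one year) → Dec 4, 2073 (1723 left).
+365 (one year) → Dec 4, 2074 (1358 left).
+365 (one year) → Dec 4, 2075 (993 left).
+366 (one year; includes Feb 29, 2076) → Dec 4, 2076 (627 left).
+365 (one year) → Dec 4, 2077 (262 left).
Dec has 31 days: +28 → Jan 1, 2078 (234 left).
Jan has 31 days: +31 → Feb 1, 2078 (203 left).
Feb has 28 days: +28 → Mar 1, 2078 (175 left).
Mar has 31 days: +31 → Apr 1, 2078 (144 left).
Apr has 30 days: +30 → May 1, 2078 (114 left).
May has 31 days: +31 → Jun 1, 2078 (83 left).
Jun has 30 days: +30 → Jul 1, 2078 (53 left).
Jul has 31 days: +31 → Aug 1, 2078 (22 left).
+22 → Aug 23, 2078.

August 23, 2078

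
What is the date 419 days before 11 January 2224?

−365 (one year) → Jan 11, 2223 (54 left).
−11 → Dec 31, 2222 (end of Dec, 31 days; 43 left).
−31 → Nov 30, 2222 (end of Nov, 30 days; 12 left).
−12 → Nov 18, 2222.

November 18, 2222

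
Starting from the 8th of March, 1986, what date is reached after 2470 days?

December 11, 1992

+365 (one year) → Mar 8, 1987 (2105 left).
+366 (one year; includes Feb 29, 1988) → Mar 8, 1988 (1739 left).
+365 (one year) → Mar 8, 1989 (1374 left).
+365 (one year) → Mar 8, 1990 (1009 left).
+365 (one year) → Mar 8, 1991 (644 left).
+366 (one year; includes Feb 29, 1992) → Mar 8, 1992 (278 left).
Mar has 31 days: +24 → Apr 1, 1992 (254 left).
Apr has 30 days: +30 → May 1, 1992 (224 left).
May has 31 days: +31 → Jun 1, 1992 (193 left).
Jun has 30 days: +30 → Jul 1, 1992 (163 left).
Jul has 31 days: +31 → Aug 1, 1992 (132 left).
Aug has 31 days: +31 → Sep 1, 1992 (101 left).
Sep has 30 days: +30 → Oct 1, 1992 (71 left).
Oct has 31 days: +31 → Nov 1, 1992 (40 left).
Nov has 30 days: +30 → Dec 1, 1992 (10 left).
+10 → Dec 11, 1992.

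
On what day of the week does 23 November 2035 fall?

Doomsday rule: the anchor day for the 2000s is Tuesday. For year 35: 35÷12 = 2 r 11, and 11÷4 = 2, so 2+11+2 = 15.
Tuesday + 15 ≡ Wednesday — that's 2035's doomsday.
In November the doomsday date is Nov 7.
Nov 23 is 16 days after Nov 7; 16 mod 7 = 2, so Wednesday + 2 = Friday.

Friday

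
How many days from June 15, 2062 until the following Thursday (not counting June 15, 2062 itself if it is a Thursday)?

Jun 15, 2062 is a Thursday.
From Thursday to the next Thursday is 7 days.

7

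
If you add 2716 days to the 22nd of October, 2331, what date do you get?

March 30, 2339

+366 (one year; includes Feb 29, 2332) → Oct 22, 2332 (2350 left).
+365 (one year) → Oct 22, 2333 (1985 left).
+365 (one year) → Oct 22, 2334 (1620 left).
+365 (one year) → Oct 22, 2335 (1255 left).
+366 (one year; includes Feb 29, 2336) → Oct 22, 2336 (889 left).
+365 (one year) → Oct 22, 2337 (524 left).
+365 (one year) → Oct 22, 2338 (159 left).
Oct has 31 days: +10 → Nov 1, 2338 (149 left).
Nov has 30 days: +30 → Dec 1, 2338 (119 left).
Dec has 31 days: +31 → Jan 1, 2339 (88 left).
Jan has 31 days: +31 → Feb 1, 2339 (57 left).
Feb has 28 days: +28 → Mar 1, 2339 (29 left).
+29 → Mar 30, 2339.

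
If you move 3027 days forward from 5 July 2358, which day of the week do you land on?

First find the weekday of Jul 5, 2358. Doomsday rule: the anchor day for the 2300s is Wednesday. For year 58: 58÷12 = 4 r 10, and 10÷4 = 2, so 4+10+2 = 16.
Wednesday + 16 ≡ Friday — that's 2358's doomsday.
In July the doomsday date is Jul 11.
Jul 5 is 6 days before Jul 11; 6 mod 7 = 6, so Friday − 6 = Saturday.
3027 mod 7 = 3, so 3027 days after a Saturday is Saturday + 3 = Tuesday.

Tuesday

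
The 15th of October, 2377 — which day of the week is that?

Saturday

Doomsday rule: the anchor day for the 2300s is Wednesday. For year 77: 77÷12 = 6 r 5, and 5÷4 = 1, so 6+5+1 = 12.
Wednesday + 12 ≡ Monday — that's 2377's doomsday.
In October the doomsday date is Oct 10.
Oct 15 is 5 days after Oct 10; 5 mod 7 = 5, so Monday + 5 = Saturday.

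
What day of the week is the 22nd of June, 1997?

Sunday

January 1, 1997 is a Wednesday.
Jan 1, 1997 → Feb 1, 1997: 31 days (January has 31).
Feb 1, 1997 → Mar 1, 1997: 28 days (February has 28).
Mar 1, 1997 → Apr 1, 1997: 31 days (March has 31).
Apr 1, 1997 → May 1, 1997: 30 days (April has 30).
May 1, 1997 → Jun 1, 1997: 31 days (May has 31).
Jun 1, 1997 → Jun 22, 1997: 21 days.
Total: 172 days.
172 mod 7 = 4, so Wednesday + 4 = Sunday.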